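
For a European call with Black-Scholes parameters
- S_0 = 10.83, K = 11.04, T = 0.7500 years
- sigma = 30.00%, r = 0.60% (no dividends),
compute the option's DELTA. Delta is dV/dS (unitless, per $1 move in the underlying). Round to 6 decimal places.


Answer: Delta = 0.529218

Derivation:
d1 = 0.0733043168; d2 = -0.1865033043
phi(d1) = 0.3978718563; exp(-qT) = 1.0000000000; exp(-rT) = 0.9955101098
N(d1) = 0.5292180217
Delta = exp(-qT) * N(d1) = 1.0000000000 * 0.5292180217 = 0.529218


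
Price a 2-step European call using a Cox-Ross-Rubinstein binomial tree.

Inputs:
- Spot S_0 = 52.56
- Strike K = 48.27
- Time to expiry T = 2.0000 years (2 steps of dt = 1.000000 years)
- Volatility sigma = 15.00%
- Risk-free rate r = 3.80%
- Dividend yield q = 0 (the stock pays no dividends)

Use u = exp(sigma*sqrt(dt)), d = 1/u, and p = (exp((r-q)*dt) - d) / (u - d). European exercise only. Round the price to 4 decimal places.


dt = T/N = 1.000000
u = exp(sigma*sqrt(dt)) = 1.161834; d = 1/u = 0.860708
p = (exp((r-q)*dt) - d) / (u - d) = 0.591191
Discount per step: exp(-r*dt) = 0.962713
Stock lattice S(k, i) with i counting down-moves:
  k=0: S(0,0) = 52.5600
  k=1: S(1,0) = 61.0660; S(1,1) = 45.2388
  k=2: S(2,0) = 70.9486; S(2,1) = 52.5600; S(2,2) = 38.9374
Terminal payoffs V(N, i) = max(S_T - K, 0):
  V(2,0) = 22.678579; V(2,1) = 4.290000; V(2,2) = 0.000000
Backward induction: V(k, i) = exp(-r*dt) * [p * V(k+1, i) + (1-p) * V(k+1, i+1)].
  V(1,0) = exp(-r*dt) * [p*22.678579 + (1-p)*4.290000] = 14.595854
  V(1,1) = exp(-r*dt) * [p*4.290000 + (1-p)*0.000000] = 2.441643
  V(0,0) = exp(-r*dt) * [p*14.595854 + (1-p)*2.441643] = 9.268142

Answer: Price = V(0,0) = 9.2681


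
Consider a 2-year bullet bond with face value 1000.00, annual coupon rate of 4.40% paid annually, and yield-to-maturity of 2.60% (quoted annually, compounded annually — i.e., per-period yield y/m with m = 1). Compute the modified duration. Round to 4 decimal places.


Answer: Modified duration = 1.9089

Derivation:
Coupon per period c = face * coupon_rate / m = 44.000000
Periods per year m = 1; per-period yield y/m = 0.026000
Number of cashflows N = 2
Cashflows (t years, CF_t, discount factor 1/(1+y/m)^(m*t), PV):
  t = 1.0000: CF_t = 44.000000, DF = 0.974659, PV = 42.884990
  t = 2.0000: CF_t = 1044.000000, DF = 0.949960, PV = 991.758148
Price P = sum_t PV_t = 1034.643138
First compute Macaulay numerator sum_t t * PV_t:
  t * PV_t at t = 1.0000: 42.884990
  t * PV_t at t = 2.0000: 1983.516296
Macaulay duration D = 2026.401286 / 1034.643138 = 1.958551
Modified duration = D / (1 + y/m) = 1.958551 / (1 + 0.026000) = 1.908919


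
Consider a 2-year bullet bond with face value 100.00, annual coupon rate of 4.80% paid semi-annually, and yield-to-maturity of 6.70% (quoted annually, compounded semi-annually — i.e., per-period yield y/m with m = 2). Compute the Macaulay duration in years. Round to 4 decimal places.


Coupon per period c = face * coupon_rate / m = 2.400000
Periods per year m = 2; per-period yield y/m = 0.033500
Number of cashflows N = 4
Cashflows (t years, CF_t, discount factor 1/(1+y/m)^(m*t), PV):
  t = 0.5000: CF_t = 2.400000, DF = 0.967586, PV = 2.322206
  t = 1.0000: CF_t = 2.400000, DF = 0.936222, PV = 2.246934
  t = 1.5000: CF_t = 2.400000, DF = 0.905876, PV = 2.174101
  t = 2.0000: CF_t = 102.400000, DF = 0.876512, PV = 89.754872
Price P = sum_t PV_t = 96.498114
Macaulay numerator sum_t t * PV_t:
  t * PV_t at t = 0.5000: 1.161103
  t * PV_t at t = 1.0000: 2.246934
  t * PV_t at t = 1.5000: 3.261152
  t * PV_t at t = 2.0000: 179.509744
Macaulay duration D = (sum_t t * PV_t) / P = 186.178933 / 96.498114 = 1.929353

Answer: Macaulay duration = 1.9294 years


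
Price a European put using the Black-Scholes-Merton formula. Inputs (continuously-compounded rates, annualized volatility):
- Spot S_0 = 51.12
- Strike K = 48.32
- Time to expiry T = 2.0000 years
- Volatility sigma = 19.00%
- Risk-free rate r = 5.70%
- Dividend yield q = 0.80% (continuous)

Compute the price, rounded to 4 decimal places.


Answer: Price = 2.1896

Derivation:
d1 = (ln(S/K) + (r - q + 0.5*sigma^2) * T) / (sigma * sqrt(T)) = 0.70870803
d2 = d1 - sigma * sqrt(T) = 0.44000745
exp(-rT) = 0.89225796; exp(-qT) = 0.98412732
P = K * exp(-rT) * N(-d2) - S_0 * exp(-qT) * N(-d1)
N(-d1) = 0.23925284; N(-d2) = 0.32996585
P = 48.3200 * 0.89225796 * 0.32996585 - 51.1200 * 0.98412732 * 0.23925284 = 2.1896


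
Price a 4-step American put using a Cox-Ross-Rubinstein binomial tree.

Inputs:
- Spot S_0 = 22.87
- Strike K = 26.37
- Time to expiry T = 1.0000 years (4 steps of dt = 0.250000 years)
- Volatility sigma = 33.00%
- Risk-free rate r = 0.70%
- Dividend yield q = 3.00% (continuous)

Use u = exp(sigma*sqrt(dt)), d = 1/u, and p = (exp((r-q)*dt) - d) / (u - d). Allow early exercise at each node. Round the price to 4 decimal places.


Answer: Price = V(0,0) = 5.7059

Derivation:
dt = T/N = 0.250000
u = exp(sigma*sqrt(dt)) = 1.179393; d = 1/u = 0.847894
p = (exp((r-q)*dt) - d) / (u - d) = 0.441548
Discount per step: exp(-r*dt) = 0.998252
Stock lattice S(k, i) with i counting down-moves:
  k=0: S(0,0) = 22.8700
  k=1: S(1,0) = 26.9727; S(1,1) = 19.3913
  k=2: S(2,0) = 31.8114; S(2,1) = 22.8700; S(2,2) = 16.4418
  k=3: S(3,0) = 37.5182; S(3,1) = 26.9727; S(3,2) = 19.3913; S(3,3) = 13.9409
  k=4: S(4,0) = 44.2487; S(4,1) = 31.8114; S(4,2) = 22.8700; S(4,3) = 16.4418; S(4,4) = 11.8204
Terminal payoffs V(N, i) = max(K - S_T, 0):
  V(4,0) = 0.000000; V(4,1) = 0.000000; V(4,2) = 3.500000; V(4,3) = 9.928214; V(4,4) = 14.549610
Backward induction: V(k, i) = exp(-r*dt) * [p * V(k+1, i) + (1-p) * V(k+1, i+1)]; then take max(V_cont, immediate exercise) for American.
  V(3,0) = exp(-r*dt) * [p*0.000000 + (1-p)*0.000000] = 0.000000; exercise = 0.000000; V(3,0) = max -> 0.000000
  V(3,1) = exp(-r*dt) * [p*0.000000 + (1-p)*3.500000] = 1.951166; exercise = 0.000000; V(3,1) = max -> 1.951166
  V(3,2) = exp(-r*dt) * [p*3.500000 + (1-p)*9.928214] = 7.077455; exercise = 6.978671; V(3,2) = max -> 7.077455
  V(3,3) = exp(-r*dt) * [p*9.928214 + (1-p)*14.549610] = 12.487172; exercise = 12.429113; V(3,3) = max -> 12.487172
  V(2,0) = exp(-r*dt) * [p*0.000000 + (1-p)*1.951166] = 1.087728; exercise = 0.000000; V(2,0) = max -> 1.087728
  V(2,1) = exp(-r*dt) * [p*1.951166 + (1-p)*7.077455] = 4.805537; exercise = 3.500000; V(2,1) = max -> 4.805537
  V(2,2) = exp(-r*dt) * [p*7.077455 + (1-p)*12.487172] = 10.080867; exercise = 9.928214; V(2,2) = max -> 10.080867
  V(1,0) = exp(-r*dt) * [p*1.087728 + (1-p)*4.805537] = 3.158415; exercise = 0.000000; V(1,0) = max -> 3.158415
  V(1,1) = exp(-r*dt) * [p*4.805537 + (1-p)*10.080867] = 7.738004; exercise = 6.978671; V(1,1) = max -> 7.738004
  V(0,0) = exp(-r*dt) * [p*3.158415 + (1-p)*7.738004] = 5.705903; exercise = 3.500000; V(0,0) = max -> 5.705903


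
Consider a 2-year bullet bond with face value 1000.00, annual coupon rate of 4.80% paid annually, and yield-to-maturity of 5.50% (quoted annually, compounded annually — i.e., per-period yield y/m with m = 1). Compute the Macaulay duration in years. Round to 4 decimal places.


Coupon per period c = face * coupon_rate / m = 48.000000
Periods per year m = 1; per-period yield y/m = 0.055000
Number of cashflows N = 2
Cashflows (t years, CF_t, discount factor 1/(1+y/m)^(m*t), PV):
  t = 1.0000: CF_t = 48.000000, DF = 0.947867, PV = 45.497630
  t = 2.0000: CF_t = 1048.000000, DF = 0.898452, PV = 941.578132
Price P = sum_t PV_t = 987.075762
Macaulay numerator sum_t t * PV_t:
  t * PV_t at t = 1.0000: 45.497630
  t * PV_t at t = 2.0000: 1883.156263
Macaulay duration D = (sum_t t * PV_t) / P = 1928.653894 / 987.075762 = 1.953907

Answer: Macaulay duration = 1.9539 years


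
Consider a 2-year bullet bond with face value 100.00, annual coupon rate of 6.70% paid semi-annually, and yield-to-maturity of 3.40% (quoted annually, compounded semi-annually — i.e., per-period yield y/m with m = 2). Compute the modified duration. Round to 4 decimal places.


Answer: Modified duration = 1.8762

Derivation:
Coupon per period c = face * coupon_rate / m = 3.350000
Periods per year m = 2; per-period yield y/m = 0.017000
Number of cashflows N = 4
Cashflows (t years, CF_t, discount factor 1/(1+y/m)^(m*t), PV):
  t = 0.5000: CF_t = 3.350000, DF = 0.983284, PV = 3.294002
  t = 1.0000: CF_t = 3.350000, DF = 0.966848, PV = 3.238940
  t = 1.5000: CF_t = 3.350000, DF = 0.950686, PV = 3.184798
  t = 2.0000: CF_t = 103.350000, DF = 0.934795, PV = 96.611020
Price P = sum_t PV_t = 106.328761
First compute Macaulay numerator sum_t t * PV_t:
  t * PV_t at t = 0.5000: 1.647001
  t * PV_t at t = 1.0000: 3.238940
  t * PV_t at t = 1.5000: 4.777198
  t * PV_t at t = 2.0000: 193.222041
Macaulay duration D = 202.885179 / 106.328761 = 1.908093
Modified duration = D / (1 + y/m) = 1.908093 / (1 + 0.017000) = 1.876198


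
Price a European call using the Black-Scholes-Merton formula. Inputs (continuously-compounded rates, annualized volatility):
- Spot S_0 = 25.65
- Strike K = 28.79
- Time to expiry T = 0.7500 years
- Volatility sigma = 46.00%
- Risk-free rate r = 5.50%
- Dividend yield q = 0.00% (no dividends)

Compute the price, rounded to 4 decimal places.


d1 = (ln(S/K) + (r - q + 0.5*sigma^2) * T) / (sigma * sqrt(T)) = 0.01284094
d2 = d1 - sigma * sqrt(T) = -0.38553075
exp(-rT) = 0.95958920; exp(-qT) = 1.00000000
C = S_0 * exp(-qT) * N(d1) - K * exp(-rT) * N(d2)
N(d1) = 0.50512265; N(d2) = 0.34992212
C = 25.6500 * 1.00000000 * 0.50512265 - 28.7900 * 0.95958920 * 0.34992212 = 3.2892

Answer: Price = 3.2892


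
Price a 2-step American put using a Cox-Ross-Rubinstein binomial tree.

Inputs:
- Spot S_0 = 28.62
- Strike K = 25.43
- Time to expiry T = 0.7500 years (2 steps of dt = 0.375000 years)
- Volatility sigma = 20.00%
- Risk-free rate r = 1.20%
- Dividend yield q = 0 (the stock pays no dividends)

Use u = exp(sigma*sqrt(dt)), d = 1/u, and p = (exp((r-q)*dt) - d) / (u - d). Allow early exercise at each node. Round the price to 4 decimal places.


dt = T/N = 0.375000
u = exp(sigma*sqrt(dt)) = 1.130290; d = 1/u = 0.884728
p = (exp((r-q)*dt) - d) / (u - d) = 0.487786
Discount per step: exp(-r*dt) = 0.995510
Stock lattice S(k, i) with i counting down-moves:
  k=0: S(0,0) = 28.6200
  k=1: S(1,0) = 32.3489; S(1,1) = 25.3209
  k=2: S(2,0) = 36.5637; S(2,1) = 28.6200; S(2,2) = 22.4021
Terminal payoffs V(N, i) = max(K - S_T, 0):
  V(2,0) = 0.000000; V(2,1) = 0.000000; V(2,2) = 3.027853
Backward induction: V(k, i) = exp(-r*dt) * [p * V(k+1, i) + (1-p) * V(k+1, i+1)]; then take max(V_cont, immediate exercise) for American.
  V(1,0) = exp(-r*dt) * [p*0.000000 + (1-p)*0.000000] = 0.000000; exercise = 0.000000; V(1,0) = max -> 0.000000
  V(1,1) = exp(-r*dt) * [p*0.000000 + (1-p)*3.027853] = 1.543945; exercise = 0.109071; V(1,1) = max -> 1.543945
  V(0,0) = exp(-r*dt) * [p*0.000000 + (1-p)*1.543945] = 0.787279; exercise = 0.000000; V(0,0) = max -> 0.787279

Answer: Price = V(0,0) = 0.7873


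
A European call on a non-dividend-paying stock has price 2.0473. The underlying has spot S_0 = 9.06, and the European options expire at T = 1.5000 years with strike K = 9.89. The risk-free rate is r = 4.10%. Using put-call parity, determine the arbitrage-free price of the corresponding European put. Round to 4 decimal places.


Answer: Put price = 2.2874

Derivation:
Put-call parity: C - P = S_0 * exp(-qT) - K * exp(-rT).
S_0 * exp(-qT) = 9.0600 * 1.00000000 = 9.06000000
K * exp(-rT) = 9.8900 * 0.94035295 = 9.30009063
P = C - S*exp(-qT) + K*exp(-rT)
P = 2.0473 - 9.06000000 + 9.30009063 = 2.2874


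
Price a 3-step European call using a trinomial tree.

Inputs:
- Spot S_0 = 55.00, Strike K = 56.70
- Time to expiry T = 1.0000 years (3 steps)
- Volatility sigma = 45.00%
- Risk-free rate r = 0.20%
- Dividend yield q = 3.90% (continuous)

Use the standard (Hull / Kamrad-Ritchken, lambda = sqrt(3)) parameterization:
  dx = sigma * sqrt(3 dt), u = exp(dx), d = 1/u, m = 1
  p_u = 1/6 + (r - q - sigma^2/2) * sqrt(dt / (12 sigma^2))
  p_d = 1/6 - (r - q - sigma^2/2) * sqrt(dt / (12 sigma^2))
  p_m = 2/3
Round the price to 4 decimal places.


Answer: Price = V(0,0) = 7.1281

Derivation:
dt = T/N = 0.333333; dx = sigma*sqrt(3*dt) = 0.450000
u = exp(dx) = 1.568312; d = 1/u = 0.637628
p_u = 0.115463, p_m = 0.666667, p_d = 0.217870
Discount per step: exp(-r*dt) = 0.999334
Stock lattice S(k, j) with j the centered position index:
  k=0: S(0,+0) = 55.0000
  k=1: S(1,-1) = 35.0695; S(1,+0) = 55.0000; S(1,+1) = 86.2572
  k=2: S(2,-2) = 22.3613; S(2,-1) = 35.0695; S(2,+0) = 55.0000; S(2,+1) = 86.2572; S(2,+2) = 135.2782
  k=3: S(3,-3) = 14.2582; S(3,-2) = 22.3613; S(3,-1) = 35.0695; S(3,+0) = 55.0000; S(3,+1) = 86.2572; S(3,+2) = 135.2782; S(3,+3) = 212.1584
Terminal payoffs V(N, j) = max(S_T - K, 0):
  V(3,-3) = 0.000000; V(3,-2) = 0.000000; V(3,-1) = 0.000000; V(3,+0) = 0.000000; V(3,+1) = 29.557170; V(3,+2) = 78.578171; V(3,+3) = 155.458404
Backward induction: V(k, j) = exp(-r*dt) * [p_u * V(k+1, j+1) + p_m * V(k+1, j) + p_d * V(k+1, j-1)]
  V(2,-2) = exp(-r*dt) * [p_u*0.000000 + p_m*0.000000 + p_d*0.000000] = 0.000000
  V(2,-1) = exp(-r*dt) * [p_u*0.000000 + p_m*0.000000 + p_d*0.000000] = 0.000000
  V(2,+0) = exp(-r*dt) * [p_u*29.557170 + p_m*0.000000 + p_d*0.000000] = 3.410484
  V(2,+1) = exp(-r*dt) * [p_u*78.578171 + p_m*29.557170 + p_d*0.000000] = 28.758470
  V(2,+2) = exp(-r*dt) * [p_u*155.458404 + p_m*78.578171 + p_d*29.557170] = 76.723601
  V(1,-1) = exp(-r*dt) * [p_u*3.410484 + p_m*0.000000 + p_d*0.000000] = 0.393522
  V(1,+0) = exp(-r*dt) * [p_u*28.758470 + p_m*3.410484 + p_d*0.000000] = 5.590466
  V(1,+1) = exp(-r*dt) * [p_u*76.723601 + p_m*28.758470 + p_d*3.410484] = 28.754915
  V(0,+0) = exp(-r*dt) * [p_u*28.754915 + p_m*5.590466 + p_d*0.393522] = 7.128088


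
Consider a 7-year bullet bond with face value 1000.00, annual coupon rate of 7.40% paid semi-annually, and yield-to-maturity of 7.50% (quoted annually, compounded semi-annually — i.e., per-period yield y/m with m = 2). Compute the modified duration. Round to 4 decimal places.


Coupon per period c = face * coupon_rate / m = 37.000000
Periods per year m = 2; per-period yield y/m = 0.037500
Number of cashflows N = 14
Cashflows (t years, CF_t, discount factor 1/(1+y/m)^(m*t), PV):
  t = 0.5000: CF_t = 37.000000, DF = 0.963855, PV = 35.662651
  t = 1.0000: CF_t = 37.000000, DF = 0.929017, PV = 34.373639
  t = 1.5000: CF_t = 37.000000, DF = 0.895438, PV = 33.131218
  t = 2.0000: CF_t = 37.000000, DF = 0.863073, PV = 31.933705
  t = 2.5000: CF_t = 37.000000, DF = 0.831878, PV = 30.779474
  t = 3.0000: CF_t = 37.000000, DF = 0.801810, PV = 29.666963
  t = 3.5000: CF_t = 37.000000, DF = 0.772829, PV = 28.594663
  t = 4.0000: CF_t = 37.000000, DF = 0.744895, PV = 27.561121
  t = 4.5000: CF_t = 37.000000, DF = 0.717971, PV = 26.564936
  t = 5.0000: CF_t = 37.000000, DF = 0.692020, PV = 25.604758
  t = 5.5000: CF_t = 37.000000, DF = 0.667008, PV = 24.679285
  t = 6.0000: CF_t = 37.000000, DF = 0.642899, PV = 23.787262
  t = 6.5000: CF_t = 37.000000, DF = 0.619662, PV = 22.927482
  t = 7.0000: CF_t = 1037.000000, DF = 0.597264, PV = 619.363033
Price P = sum_t PV_t = 994.630190
First compute Macaulay numerator sum_t t * PV_t:
  t * PV_t at t = 0.5000: 17.831325
  t * PV_t at t = 1.0000: 34.373639
  t * PV_t at t = 1.5000: 49.696828
  t * PV_t at t = 2.0000: 63.867409
  t * PV_t at t = 2.5000: 76.948686
  t * PV_t at t = 3.0000: 89.000889
  t * PV_t at t = 3.5000: 100.081321
  t * PV_t at t = 4.0000: 110.244485
  t * PV_t at t = 4.5000: 119.542212
  t * PV_t at t = 5.0000: 128.023788
  t * PV_t at t = 5.5000: 135.736065
  t * PV_t at t = 6.0000: 142.723573
  t * PV_t at t = 6.5000: 149.028631
  t * PV_t at t = 7.0000: 4335.541234
Macaulay duration D = 5552.640086 / 994.630190 = 5.582618
Modified duration = D / (1 + y/m) = 5.582618 / (1 + 0.037500) = 5.380836

Answer: Modified duration = 5.3808


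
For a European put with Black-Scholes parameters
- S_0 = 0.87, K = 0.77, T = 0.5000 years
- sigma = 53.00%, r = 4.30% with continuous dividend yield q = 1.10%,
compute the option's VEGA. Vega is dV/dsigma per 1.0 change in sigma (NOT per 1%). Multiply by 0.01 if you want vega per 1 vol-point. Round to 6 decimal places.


Answer: Vega = 0.209134

Derivation:
d1 = 0.5558865174; d2 = 0.1811199234
phi(d1) = 0.3418294183; exp(-qT) = 0.9945150973; exp(-rT) = 0.9787294775
Vega = S * exp(-qT) * phi(d1) * sqrt(T) = 0.8700 * 0.9945150973 * 0.3418294183 * 0.7071067812 = 0.209134


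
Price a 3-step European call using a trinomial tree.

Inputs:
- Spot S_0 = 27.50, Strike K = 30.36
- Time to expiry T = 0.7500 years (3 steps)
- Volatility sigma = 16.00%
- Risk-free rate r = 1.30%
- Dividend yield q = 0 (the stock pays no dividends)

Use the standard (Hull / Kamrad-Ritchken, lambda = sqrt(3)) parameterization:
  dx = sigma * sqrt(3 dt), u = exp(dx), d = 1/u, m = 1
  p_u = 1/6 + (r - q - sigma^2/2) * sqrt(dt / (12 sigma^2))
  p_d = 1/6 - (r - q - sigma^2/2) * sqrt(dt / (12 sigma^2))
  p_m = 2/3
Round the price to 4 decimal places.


dt = T/N = 0.250000; dx = sigma*sqrt(3*dt) = 0.138564
u = exp(dx) = 1.148623; d = 1/u = 0.870607
p_u = 0.166847, p_m = 0.666667, p_d = 0.166486
Discount per step: exp(-r*dt) = 0.996755
Stock lattice S(k, j) with j the centered position index:
  k=0: S(0,+0) = 27.5000
  k=1: S(1,-1) = 23.9417; S(1,+0) = 27.5000; S(1,+1) = 31.5871
  k=2: S(2,-2) = 20.8438; S(2,-1) = 23.9417; S(2,+0) = 27.5000; S(2,+1) = 31.5871; S(2,+2) = 36.2817
  k=3: S(3,-3) = 18.1468; S(3,-2) = 20.8438; S(3,-1) = 23.9417; S(3,+0) = 27.5000; S(3,+1) = 31.5871; S(3,+2) = 36.2817; S(3,+3) = 41.6740
Terminal payoffs V(N, j) = max(S_T - K, 0):
  V(3,-3) = 0.000000; V(3,-2) = 0.000000; V(3,-1) = 0.000000; V(3,+0) = 0.000000; V(3,+1) = 1.227140; V(3,+2) = 5.921724; V(3,+3) = 11.314032
Backward induction: V(k, j) = exp(-r*dt) * [p_u * V(k+1, j+1) + p_m * V(k+1, j) + p_d * V(k+1, j-1)]
  V(2,-2) = exp(-r*dt) * [p_u*0.000000 + p_m*0.000000 + p_d*0.000000] = 0.000000
  V(2,-1) = exp(-r*dt) * [p_u*0.000000 + p_m*0.000000 + p_d*0.000000] = 0.000000
  V(2,+0) = exp(-r*dt) * [p_u*1.227140 + p_m*0.000000 + p_d*0.000000] = 0.204080
  V(2,+1) = exp(-r*dt) * [p_u*5.921724 + p_m*1.227140 + p_d*0.000000] = 1.800255
  V(2,+2) = exp(-r*dt) * [p_u*11.314032 + p_m*5.921724 + p_d*1.227140] = 6.020233
  V(1,-1) = exp(-r*dt) * [p_u*0.204080 + p_m*0.000000 + p_d*0.000000] = 0.033940
  V(1,+0) = exp(-r*dt) * [p_u*1.800255 + p_m*0.204080 + p_d*0.000000] = 0.435005
  V(1,+1) = exp(-r*dt) * [p_u*6.020233 + p_m*1.800255 + p_d*0.204080] = 2.231341
  V(0,+0) = exp(-r*dt) * [p_u*2.231341 + p_m*0.435005 + p_d*0.033940] = 0.665779

Answer: Price = V(0,0) = 0.6658


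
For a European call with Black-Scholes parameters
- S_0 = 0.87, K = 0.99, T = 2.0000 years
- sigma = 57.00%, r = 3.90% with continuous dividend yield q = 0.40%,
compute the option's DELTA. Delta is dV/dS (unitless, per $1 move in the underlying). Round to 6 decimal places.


Answer: Delta = 0.624134

Derivation:
d1 = 0.3295964497; d2 = -0.4765052808
phi(d1) = 0.3778509614; exp(-qT) = 0.9920319148; exp(-rT) = 0.9249644265
N(d1) = 0.6291475472
Delta = exp(-qT) * N(d1) = 0.9920319148 * 0.6291475472 = 0.624134


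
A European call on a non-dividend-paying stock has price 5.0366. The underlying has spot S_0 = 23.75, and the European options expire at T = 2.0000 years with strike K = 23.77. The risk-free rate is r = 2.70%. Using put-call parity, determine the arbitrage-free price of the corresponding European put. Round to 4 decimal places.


Answer: Put price = 3.8071

Derivation:
Put-call parity: C - P = S_0 * exp(-qT) - K * exp(-rT).
S_0 * exp(-qT) = 23.7500 * 1.00000000 = 23.75000000
K * exp(-rT) = 23.7700 * 0.94743211 = 22.52046117
P = C - S*exp(-qT) + K*exp(-rT)
P = 5.0366 - 23.75000000 + 22.52046117 = 3.8071


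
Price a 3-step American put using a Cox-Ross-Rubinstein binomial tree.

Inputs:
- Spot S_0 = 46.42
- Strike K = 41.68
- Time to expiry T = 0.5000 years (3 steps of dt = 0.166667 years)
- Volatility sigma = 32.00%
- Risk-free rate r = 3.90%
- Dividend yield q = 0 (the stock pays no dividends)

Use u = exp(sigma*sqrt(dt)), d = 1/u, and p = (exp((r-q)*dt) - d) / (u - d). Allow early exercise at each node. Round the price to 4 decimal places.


dt = T/N = 0.166667
u = exp(sigma*sqrt(dt)) = 1.139557; d = 1/u = 0.877534
p = (exp((r-q)*dt) - d) / (u - d) = 0.492274
Discount per step: exp(-r*dt) = 0.993521
Stock lattice S(k, i) with i counting down-moves:
  k=0: S(0,0) = 46.4200
  k=1: S(1,0) = 52.8982; S(1,1) = 40.7351
  k=2: S(2,0) = 60.2805; S(2,1) = 46.4200; S(2,2) = 35.7465
  k=3: S(3,0) = 68.6931; S(3,1) = 52.8982; S(3,2) = 40.7351; S(3,3) = 31.3687
Terminal payoffs V(N, i) = max(K - S_T, 0):
  V(3,0) = 0.000000; V(3,1) = 0.000000; V(3,2) = 0.944867; V(3,3) = 10.311254
Backward induction: V(k, i) = exp(-r*dt) * [p * V(k+1, i) + (1-p) * V(k+1, i+1)]; then take max(V_cont, immediate exercise) for American.
  V(2,0) = exp(-r*dt) * [p*0.000000 + (1-p)*0.000000] = 0.000000; exercise = 0.000000; V(2,0) = max -> 0.000000
  V(2,1) = exp(-r*dt) * [p*0.000000 + (1-p)*0.944867] = 0.476625; exercise = 0.000000; V(2,1) = max -> 0.476625
  V(2,2) = exp(-r*dt) * [p*0.944867 + (1-p)*10.311254] = 5.663490; exercise = 5.933531; V(2,2) = max -> 5.933531
  V(1,0) = exp(-r*dt) * [p*0.000000 + (1-p)*0.476625] = 0.240427; exercise = 0.000000; V(1,0) = max -> 0.240427
  V(1,1) = exp(-r*dt) * [p*0.476625 + (1-p)*5.933531] = 3.226198; exercise = 0.944867; V(1,1) = max -> 3.226198
  V(0,0) = exp(-r*dt) * [p*0.240427 + (1-p)*3.226198] = 1.745000; exercise = 0.000000; V(0,0) = max -> 1.745000

Answer: Price = V(0,0) = 1.7450


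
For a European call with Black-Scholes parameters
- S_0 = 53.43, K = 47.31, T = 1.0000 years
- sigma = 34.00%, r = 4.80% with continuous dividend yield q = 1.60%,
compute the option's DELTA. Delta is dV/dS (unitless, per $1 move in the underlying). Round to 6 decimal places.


Answer: Delta = 0.721366

Derivation:
d1 = 0.6219138127; d2 = 0.2819138127
phi(d1) = 0.3287929925; exp(-qT) = 0.9841273201; exp(-rT) = 0.9531337871
N(d1) = 0.7330007290
Delta = exp(-qT) * N(d1) = 0.9841273201 * 0.7330007290 = 0.721366


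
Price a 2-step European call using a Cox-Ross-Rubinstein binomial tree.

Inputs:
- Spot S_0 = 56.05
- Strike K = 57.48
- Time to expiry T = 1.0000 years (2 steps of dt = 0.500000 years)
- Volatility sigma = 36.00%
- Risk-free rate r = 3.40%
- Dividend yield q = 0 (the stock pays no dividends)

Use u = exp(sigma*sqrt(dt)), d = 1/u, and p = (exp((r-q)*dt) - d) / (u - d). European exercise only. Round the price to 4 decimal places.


dt = T/N = 0.500000
u = exp(sigma*sqrt(dt)) = 1.289892; d = 1/u = 0.775259
p = (exp((r-q)*dt) - d) / (u - d) = 0.470017
Discount per step: exp(-r*dt) = 0.983144
Stock lattice S(k, i) with i counting down-moves:
  k=0: S(0,0) = 56.0500
  k=1: S(1,0) = 72.2984; S(1,1) = 43.4533
  k=2: S(2,0) = 93.2572; S(2,1) = 56.0500; S(2,2) = 33.6875
Terminal payoffs V(N, i) = max(S_T - K, 0):
  V(2,0) = 35.777178; V(2,1) = 0.000000; V(2,2) = 0.000000
Backward induction: V(k, i) = exp(-r*dt) * [p * V(k+1, i) + (1-p) * V(k+1, i+1)].
  V(1,0) = exp(-r*dt) * [p*35.777178 + (1-p)*0.000000] = 16.532444
  V(1,1) = exp(-r*dt) * [p*0.000000 + (1-p)*0.000000] = 0.000000
  V(0,0) = exp(-r*dt) * [p*16.532444 + (1-p)*0.000000] = 7.639554

Answer: Price = V(0,0) = 7.6396


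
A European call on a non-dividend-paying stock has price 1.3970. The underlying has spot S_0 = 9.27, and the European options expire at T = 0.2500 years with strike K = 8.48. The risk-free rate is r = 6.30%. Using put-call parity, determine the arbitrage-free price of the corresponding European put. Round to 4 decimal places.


Answer: Put price = 0.4745

Derivation:
Put-call parity: C - P = S_0 * exp(-qT) - K * exp(-rT).
S_0 * exp(-qT) = 9.2700 * 1.00000000 = 9.27000000
K * exp(-rT) = 8.4800 * 0.98437338 = 8.34748628
P = C - S*exp(-qT) + K*exp(-rT)
P = 1.3970 - 9.27000000 + 8.34748628 = 0.4745


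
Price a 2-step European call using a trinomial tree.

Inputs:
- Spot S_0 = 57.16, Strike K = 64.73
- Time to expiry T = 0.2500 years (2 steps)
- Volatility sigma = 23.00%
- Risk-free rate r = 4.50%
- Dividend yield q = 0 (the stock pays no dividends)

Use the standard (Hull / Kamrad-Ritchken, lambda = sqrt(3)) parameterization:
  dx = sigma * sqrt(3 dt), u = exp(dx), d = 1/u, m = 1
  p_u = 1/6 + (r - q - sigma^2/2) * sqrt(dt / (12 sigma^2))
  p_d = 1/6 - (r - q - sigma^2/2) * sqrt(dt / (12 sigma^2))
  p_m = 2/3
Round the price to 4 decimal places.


Answer: Price = V(0,0) = 0.5815

Derivation:
dt = T/N = 0.125000; dx = sigma*sqrt(3*dt) = 0.140846
u = exp(dx) = 1.151247; d = 1/u = 0.868623
p_u = 0.174898, p_m = 0.666667, p_d = 0.158435
Discount per step: exp(-r*dt) = 0.994391
Stock lattice S(k, j) with j the centered position index:
  k=0: S(0,+0) = 57.1600
  k=1: S(1,-1) = 49.6505; S(1,+0) = 57.1600; S(1,+1) = 65.8053
  k=2: S(2,-2) = 43.1276; S(2,-1) = 49.6505; S(2,+0) = 57.1600; S(2,+1) = 65.8053; S(2,+2) = 75.7581
Terminal payoffs V(N, j) = max(S_T - K, 0):
  V(2,-2) = 0.000000; V(2,-1) = 0.000000; V(2,+0) = 0.000000; V(2,+1) = 1.075276; V(2,+2) = 11.028123
Backward induction: V(k, j) = exp(-r*dt) * [p_u * V(k+1, j+1) + p_m * V(k+1, j) + p_d * V(k+1, j-1)]
  V(1,-1) = exp(-r*dt) * [p_u*0.000000 + p_m*0.000000 + p_d*0.000000] = 0.000000
  V(1,+0) = exp(-r*dt) * [p_u*1.075276 + p_m*0.000000 + p_d*0.000000] = 0.187009
  V(1,+1) = exp(-r*dt) * [p_u*11.028123 + p_m*1.075276 + p_d*0.000000] = 2.630809
  V(0,+0) = exp(-r*dt) * [p_u*2.630809 + p_m*0.187009 + p_d*0.000000] = 0.581516


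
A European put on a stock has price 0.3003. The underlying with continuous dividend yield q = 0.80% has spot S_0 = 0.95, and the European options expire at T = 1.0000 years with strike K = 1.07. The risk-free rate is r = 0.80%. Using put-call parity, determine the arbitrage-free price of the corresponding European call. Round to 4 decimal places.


Put-call parity: C - P = S_0 * exp(-qT) - K * exp(-rT).
S_0 * exp(-qT) = 0.9500 * 0.99203191 = 0.94243032
K * exp(-rT) = 1.0700 * 0.99203191 = 1.06147415
C = P + S*exp(-qT) - K*exp(-rT)
C = 0.3003 + 0.94243032 - 1.06147415 = 0.1813

Answer: Call price = 0.1813


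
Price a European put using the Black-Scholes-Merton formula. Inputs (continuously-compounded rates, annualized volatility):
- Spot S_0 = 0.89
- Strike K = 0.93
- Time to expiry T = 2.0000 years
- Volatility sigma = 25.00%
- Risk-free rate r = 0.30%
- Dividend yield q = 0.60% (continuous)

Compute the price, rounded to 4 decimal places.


Answer: Price = 0.1503

Derivation:
d1 = (ln(S/K) + (r - q + 0.5*sigma^2) * T) / (sigma * sqrt(T)) = 0.03545964
d2 = d1 - sigma * sqrt(T) = -0.31809375
exp(-rT) = 0.99401796; exp(-qT) = 0.98807171
P = K * exp(-rT) * N(-d2) - S_0 * exp(-qT) * N(-d1)
N(-d1) = 0.48585661; N(-d2) = 0.62479309
P = 0.9300 * 0.99401796 * 0.62479309 - 0.8900 * 0.98807171 * 0.48585661 = 0.1503


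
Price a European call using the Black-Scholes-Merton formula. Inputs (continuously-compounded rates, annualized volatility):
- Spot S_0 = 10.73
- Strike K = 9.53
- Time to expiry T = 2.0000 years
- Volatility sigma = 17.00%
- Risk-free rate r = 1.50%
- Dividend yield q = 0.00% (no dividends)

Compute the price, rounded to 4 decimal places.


Answer: Price = 1.8723

Derivation:
d1 = (ln(S/K) + (r - q + 0.5*sigma^2) * T) / (sigma * sqrt(T)) = 0.73829784
d2 = d1 - sigma * sqrt(T) = 0.49788153
exp(-rT) = 0.97044553; exp(-qT) = 1.00000000
C = S_0 * exp(-qT) * N(d1) - K * exp(-rT) * N(d2)
N(d1) = 0.76983326; N(d2) = 0.69071623
C = 10.7300 * 1.00000000 * 0.76983326 - 9.5300 * 0.97044553 * 0.69071623 = 1.8723


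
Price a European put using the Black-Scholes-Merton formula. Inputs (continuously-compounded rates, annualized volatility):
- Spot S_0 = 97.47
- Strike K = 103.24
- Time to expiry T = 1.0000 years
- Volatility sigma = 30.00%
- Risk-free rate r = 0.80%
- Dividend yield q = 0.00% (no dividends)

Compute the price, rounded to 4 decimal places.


Answer: Price = 14.5512

Derivation:
d1 = (ln(S/K) + (r - q + 0.5*sigma^2) * T) / (sigma * sqrt(T)) = -0.01503912
d2 = d1 - sigma * sqrt(T) = -0.31503912
exp(-rT) = 0.99203191; exp(-qT) = 1.00000000
P = K * exp(-rT) * N(-d2) - S_0 * exp(-qT) * N(-d1)
N(-d1) = 0.50599952; N(-d2) = 0.62363402
P = 103.2400 * 0.99203191 * 0.62363402 - 97.4700 * 1.00000000 * 0.50599952 = 14.5512


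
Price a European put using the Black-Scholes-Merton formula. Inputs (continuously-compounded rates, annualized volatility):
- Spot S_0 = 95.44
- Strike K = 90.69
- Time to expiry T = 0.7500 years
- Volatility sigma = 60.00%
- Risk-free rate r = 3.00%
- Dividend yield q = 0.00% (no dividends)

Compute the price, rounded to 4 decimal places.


Answer: Price = 15.6709

Derivation:
d1 = (ln(S/K) + (r - q + 0.5*sigma^2) * T) / (sigma * sqrt(T)) = 0.40135597
d2 = d1 - sigma * sqrt(T) = -0.11825927
exp(-rT) = 0.97775124; exp(-qT) = 1.00000000
P = K * exp(-rT) * N(-d2) - S_0 * exp(-qT) * N(-d1)
N(-d1) = 0.34407903; N(-d2) = 0.54706889
P = 90.6900 * 0.97775124 * 0.54706889 - 95.4400 * 1.00000000 * 0.34407903 = 15.6709


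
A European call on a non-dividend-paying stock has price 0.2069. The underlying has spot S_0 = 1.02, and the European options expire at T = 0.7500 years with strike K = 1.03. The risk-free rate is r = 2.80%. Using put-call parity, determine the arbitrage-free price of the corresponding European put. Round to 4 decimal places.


Put-call parity: C - P = S_0 * exp(-qT) - K * exp(-rT).
S_0 * exp(-qT) = 1.0200 * 1.00000000 = 1.02000000
K * exp(-rT) = 1.0300 * 0.97921896 = 1.00859553
P = C - S*exp(-qT) + K*exp(-rT)
P = 0.2069 - 1.02000000 + 1.00859553 = 0.1955

Answer: Put price = 0.1955


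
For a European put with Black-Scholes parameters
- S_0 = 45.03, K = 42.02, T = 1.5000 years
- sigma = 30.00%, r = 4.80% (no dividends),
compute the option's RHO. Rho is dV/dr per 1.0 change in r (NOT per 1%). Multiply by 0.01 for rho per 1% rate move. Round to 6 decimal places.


Answer: Rho = -24.664598

Derivation:
d1 = 0.5679638369; d2 = 0.2005403754
phi(d1) = 0.3395174300; exp(-qT) = 1.0000000000; exp(-rT) = 0.9305308958
N(-d2) = 0.4205289921
Rho = -K*T*exp(-rT)*N(-d2) = -42.0200 * 1.5000 * 0.9305308958 * 0.4205289921 = -24.664598


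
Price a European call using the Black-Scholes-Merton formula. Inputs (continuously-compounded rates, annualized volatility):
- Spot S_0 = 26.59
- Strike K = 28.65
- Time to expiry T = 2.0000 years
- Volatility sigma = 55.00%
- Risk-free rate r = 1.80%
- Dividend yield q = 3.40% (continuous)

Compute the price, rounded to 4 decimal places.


d1 = (ln(S/K) + (r - q + 0.5*sigma^2) * T) / (sigma * sqrt(T)) = 0.25183513
d2 = d1 - sigma * sqrt(T) = -0.52598233
exp(-rT) = 0.96464029; exp(-qT) = 0.93426047
C = S_0 * exp(-qT) * N(d1) - K * exp(-rT) * N(d2)
N(d1) = 0.59941575; N(d2) = 0.29945024
C = 26.5900 * 0.93426047 * 0.59941575 - 28.6500 * 0.96464029 * 0.29945024 = 6.6148

Answer: Price = 6.6148


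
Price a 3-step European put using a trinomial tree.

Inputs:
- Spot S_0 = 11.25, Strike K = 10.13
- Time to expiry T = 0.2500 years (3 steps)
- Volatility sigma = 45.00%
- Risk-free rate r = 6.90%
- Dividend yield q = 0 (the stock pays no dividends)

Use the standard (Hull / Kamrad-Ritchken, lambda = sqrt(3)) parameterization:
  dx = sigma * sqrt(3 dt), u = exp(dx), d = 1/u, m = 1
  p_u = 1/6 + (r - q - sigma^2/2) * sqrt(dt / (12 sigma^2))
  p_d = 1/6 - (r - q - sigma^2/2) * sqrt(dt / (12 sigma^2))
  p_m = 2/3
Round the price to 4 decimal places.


dt = T/N = 0.083333; dx = sigma*sqrt(3*dt) = 0.225000
u = exp(dx) = 1.252323; d = 1/u = 0.798516
p_u = 0.160694, p_m = 0.666667, p_d = 0.172639
Discount per step: exp(-r*dt) = 0.994266
Stock lattice S(k, j) with j the centered position index:
  k=0: S(0,+0) = 11.2500
  k=1: S(1,-1) = 8.9833; S(1,+0) = 11.2500; S(1,+1) = 14.0886
  k=2: S(2,-2) = 7.1733; S(2,-1) = 8.9833; S(2,+0) = 11.2500; S(2,+1) = 14.0886; S(2,+2) = 17.6435
  k=3: S(3,-3) = 5.7280; S(3,-2) = 7.1733; S(3,-1) = 8.9833; S(3,+0) = 11.2500; S(3,+1) = 14.0886; S(3,+2) = 17.6435; S(3,+3) = 22.0954
Terminal payoffs V(N, j) = max(K - S_T, 0):
  V(3,-3) = 4.401990; V(3,-2) = 2.956683; V(3,-1) = 1.146693; V(3,+0) = 0.000000; V(3,+1) = 0.000000; V(3,+2) = 0.000000; V(3,+3) = 0.000000
Backward induction: V(k, j) = exp(-r*dt) * [p_u * V(k+1, j+1) + p_m * V(k+1, j) + p_d * V(k+1, j-1)]
  V(2,-2) = exp(-r*dt) * [p_u*1.146693 + p_m*2.956683 + p_d*4.401990] = 2.898629
  V(2,-1) = exp(-r*dt) * [p_u*0.000000 + p_m*1.146693 + p_d*2.956683] = 1.267591
  V(2,+0) = exp(-r*dt) * [p_u*0.000000 + p_m*0.000000 + p_d*1.146693] = 0.196829
  V(2,+1) = exp(-r*dt) * [p_u*0.000000 + p_m*0.000000 + p_d*0.000000] = 0.000000
  V(2,+2) = exp(-r*dt) * [p_u*0.000000 + p_m*0.000000 + p_d*0.000000] = 0.000000
  V(1,-1) = exp(-r*dt) * [p_u*0.196829 + p_m*1.267591 + p_d*2.898629] = 1.369210
  V(1,+0) = exp(-r*dt) * [p_u*0.000000 + p_m*0.196829 + p_d*1.267591] = 0.348048
  V(1,+1) = exp(-r*dt) * [p_u*0.000000 + p_m*0.000000 + p_d*0.196829] = 0.033785
  V(0,+0) = exp(-r*dt) * [p_u*0.033785 + p_m*0.348048 + p_d*1.369210] = 0.471123

Answer: Price = V(0,0) = 0.4711


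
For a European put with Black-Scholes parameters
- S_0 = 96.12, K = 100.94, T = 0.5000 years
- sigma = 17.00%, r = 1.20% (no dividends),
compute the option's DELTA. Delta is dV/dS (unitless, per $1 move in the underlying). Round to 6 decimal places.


Answer: Delta = -0.616773

Derivation:
d1 = -0.2970170426; d2 = -0.4172251954
phi(d1) = 0.3817275690; exp(-qT) = 1.0000000000; exp(-rT) = 0.9940179641
N(-d1) = 0.6167732511
Delta = -exp(-qT) * N(-d1) = -1.0000000000 * 0.6167732511 = -0.616773


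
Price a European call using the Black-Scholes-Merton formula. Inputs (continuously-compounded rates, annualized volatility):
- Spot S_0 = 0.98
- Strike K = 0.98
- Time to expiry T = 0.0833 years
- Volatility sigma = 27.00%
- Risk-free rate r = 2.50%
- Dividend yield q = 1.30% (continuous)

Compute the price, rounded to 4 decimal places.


d1 = (ln(S/K) + (r - q + 0.5*sigma^2) * T) / (sigma * sqrt(T)) = 0.05179079
d2 = d1 - sigma * sqrt(T) = -0.02613591
exp(-rT) = 0.99791967; exp(-qT) = 0.99891769
C = S_0 * exp(-qT) * N(d1) - K * exp(-rT) * N(d2)
N(d1) = 0.52065230; N(d2) = 0.48957447
C = 0.9800 * 0.99891769 * 0.52065230 - 0.9800 * 0.99791967 * 0.48957447 = 0.0309

Answer: Price = 0.0309


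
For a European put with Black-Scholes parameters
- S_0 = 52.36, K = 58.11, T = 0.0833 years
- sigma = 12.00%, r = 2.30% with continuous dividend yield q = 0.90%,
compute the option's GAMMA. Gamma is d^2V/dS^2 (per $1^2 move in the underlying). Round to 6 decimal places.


d1 = -2.9574581911; d2 = -2.9920922784
phi(d1) = 0.0050305900; exp(-qT) = 0.9992505810; exp(-rT) = 0.9980859342
Gamma = exp(-qT) * phi(d1) / (S * sigma * sqrt(T)) = 0.9992505810 * 0.0050305900 / (52.3600 * 0.1200 * 0.2886173938) = 0.002772

Answer: Gamma = 0.002772


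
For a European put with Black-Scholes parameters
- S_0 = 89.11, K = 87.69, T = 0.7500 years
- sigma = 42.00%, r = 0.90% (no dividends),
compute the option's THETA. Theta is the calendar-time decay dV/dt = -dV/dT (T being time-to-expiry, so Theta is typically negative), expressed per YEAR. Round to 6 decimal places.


d1 = 0.2445867266; d2 = -0.1191439430
phi(d1) = 0.3871860831; exp(-qT) = 1.0000000000; exp(-rT) = 0.9932727301
Theta = -S*exp(-qT)*phi(d1)*sigma/(2*sqrt(T)) + r*K*exp(-rT)*N(-d2) - q*S*exp(-qT)*N(-d1)
N(-d1) = 0.4033882213; N(-d2) = 0.5474193414; sqrt(T) = 0.8660254038
Term 1 = -89.1100 * 1.0000000000 * 0.3871860831 * 0.4200 / (2 * 0.8660254038) = -8.3663271999
Term 2 = 0.0090 * 87.6900 * 0.9932727301 * 0.5474193414 = 0.4291224440
Term 3 = 0 (no dividend yield, q = 0)
Theta = -8.3663271999 + (0.4291224440) + (0.0000000000) = -7.937205

Answer: Theta = -7.937205


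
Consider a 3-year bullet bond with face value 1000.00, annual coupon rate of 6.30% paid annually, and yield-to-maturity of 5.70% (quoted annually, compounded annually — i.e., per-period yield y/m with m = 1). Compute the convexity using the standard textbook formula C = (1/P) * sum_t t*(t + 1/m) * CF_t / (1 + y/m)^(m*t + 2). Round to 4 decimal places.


Coupon per period c = face * coupon_rate / m = 63.000000
Periods per year m = 1; per-period yield y/m = 0.057000
Number of cashflows N = 3
Cashflows (t years, CF_t, discount factor 1/(1+y/m)^(m*t), PV):
  t = 1.0000: CF_t = 63.000000, DF = 0.946074, PV = 59.602649
  t = 2.0000: CF_t = 63.000000, DF = 0.895056, PV = 56.388504
  t = 3.0000: CF_t = 1063.000000, DF = 0.846789, PV = 900.136355
Price P = sum_t PV_t = 1016.127509
Convexity numerator sum_t t*(t + 1/m) * CF_t / (1+y/m)^(m*t + 2):
  t = 1.0000: term = 106.695372
  t = 2.0000: term = 302.825087
  t = 3.0000: term = 9668.065277
Convexity = (1/P) * sum = 10077.585737 / 1016.127509 = 9.917639

Answer: Convexity = 9.9176


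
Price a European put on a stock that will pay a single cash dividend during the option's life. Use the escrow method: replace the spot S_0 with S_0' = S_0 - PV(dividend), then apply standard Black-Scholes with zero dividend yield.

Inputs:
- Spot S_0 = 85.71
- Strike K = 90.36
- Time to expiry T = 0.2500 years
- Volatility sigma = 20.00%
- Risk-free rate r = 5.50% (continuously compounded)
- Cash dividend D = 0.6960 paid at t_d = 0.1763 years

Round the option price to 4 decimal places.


PV(D) = D * exp(-r * t_d) = 0.6960 * 0.99035036 = 0.68928385
S_0' = S_0 - PV(D) = 85.7100 - 0.68928385 = 85.02071615
d1 = (ln(S_0'/K) + (r + sigma^2/2)*T) / (sigma*sqrt(T)) = -0.42156745
d2 = d1 - sigma*sqrt(T) = -0.52156745
exp(-rT) = 0.98634410
N(-d1) = 0.66332962; N(-d2) = 0.69901424
P = K * exp(-rT) * N(-d2) - S_0' * N(-d1) = 90.3600 * 0.98634410 * 0.69901424 - 85.02071615 * 0.66332962 = 5.9036

Answer: Price = 5.9036


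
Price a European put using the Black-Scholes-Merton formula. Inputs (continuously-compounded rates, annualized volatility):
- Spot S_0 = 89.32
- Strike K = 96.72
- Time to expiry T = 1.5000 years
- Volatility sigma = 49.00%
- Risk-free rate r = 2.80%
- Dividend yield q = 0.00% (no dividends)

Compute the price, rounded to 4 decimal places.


d1 = (ln(S/K) + (r - q + 0.5*sigma^2) * T) / (sigma * sqrt(T)) = 0.23741758
d2 = d1 - sigma * sqrt(T) = -0.36270741
exp(-rT) = 0.95886978; exp(-qT) = 1.00000000
P = K * exp(-rT) * N(-d2) - S_0 * exp(-qT) * N(-d1)
N(-d1) = 0.40616643; N(-d2) = 0.64158827
P = 96.7200 * 0.95886978 * 0.64158827 - 89.3200 * 1.00000000 * 0.40616643 = 23.2233

Answer: Price = 23.2233


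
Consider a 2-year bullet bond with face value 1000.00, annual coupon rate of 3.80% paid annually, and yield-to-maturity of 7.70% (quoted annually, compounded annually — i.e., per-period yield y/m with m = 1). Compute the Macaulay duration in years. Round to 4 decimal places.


Coupon per period c = face * coupon_rate / m = 38.000000
Periods per year m = 1; per-period yield y/m = 0.077000
Number of cashflows N = 2
Cashflows (t years, CF_t, discount factor 1/(1+y/m)^(m*t), PV):
  t = 1.0000: CF_t = 38.000000, DF = 0.928505, PV = 35.283194
  t = 2.0000: CF_t = 1038.000000, DF = 0.862122, PV = 894.882359
Price P = sum_t PV_t = 930.165553
Macaulay numerator sum_t t * PV_t:
  t * PV_t at t = 1.0000: 35.283194
  t * PV_t at t = 2.0000: 1789.764718
Macaulay duration D = (sum_t t * PV_t) / P = 1825.047912 / 930.165553 = 1.962068

Answer: Macaulay duration = 1.9621 years


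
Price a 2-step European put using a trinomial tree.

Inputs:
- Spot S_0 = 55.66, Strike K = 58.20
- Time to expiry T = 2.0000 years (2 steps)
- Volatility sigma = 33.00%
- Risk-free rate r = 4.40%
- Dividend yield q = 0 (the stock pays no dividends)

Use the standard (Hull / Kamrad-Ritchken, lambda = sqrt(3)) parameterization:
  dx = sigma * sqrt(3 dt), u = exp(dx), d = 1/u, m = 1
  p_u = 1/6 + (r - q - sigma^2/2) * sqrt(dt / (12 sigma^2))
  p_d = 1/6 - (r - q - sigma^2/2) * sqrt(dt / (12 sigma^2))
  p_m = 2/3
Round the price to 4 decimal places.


Answer: Price = V(0,0) = 8.0548

Derivation:
dt = T/N = 1.000000; dx = sigma*sqrt(3*dt) = 0.571577
u = exp(dx) = 1.771057; d = 1/u = 0.564634
p_u = 0.157525, p_m = 0.666667, p_d = 0.175808
Discount per step: exp(-r*dt) = 0.956954
Stock lattice S(k, j) with j the centered position index:
  k=0: S(0,+0) = 55.6600
  k=1: S(1,-1) = 31.4276; S(1,+0) = 55.6600; S(1,+1) = 98.5771
  k=2: S(2,-2) = 17.7451; S(2,-1) = 31.4276; S(2,+0) = 55.6600; S(2,+1) = 98.5771; S(2,+2) = 174.5856
Terminal payoffs V(N, j) = max(K - S_T, 0):
  V(2,-2) = 40.454921; V(2,-1) = 26.772447; V(2,+0) = 2.540000; V(2,+1) = 0.000000; V(2,+2) = 0.000000
Backward induction: V(k, j) = exp(-r*dt) * [p_u * V(k+1, j+1) + p_m * V(k+1, j) + p_d * V(k+1, j-1)]
  V(1,-1) = exp(-r*dt) * [p_u*2.540000 + p_m*26.772447 + p_d*40.454921] = 24.269035
  V(1,+0) = exp(-r*dt) * [p_u*0.000000 + p_m*2.540000 + p_d*26.772447] = 6.124644
  V(1,+1) = exp(-r*dt) * [p_u*0.000000 + p_m*0.000000 + p_d*2.540000] = 0.427330
  V(0,+0) = exp(-r*dt) * [p_u*0.427330 + p_m*6.124644 + p_d*24.269035] = 8.054780
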